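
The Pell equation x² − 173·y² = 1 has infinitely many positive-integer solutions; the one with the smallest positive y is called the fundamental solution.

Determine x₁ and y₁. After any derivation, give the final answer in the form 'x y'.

d=173: √d = [13; 6,1,1,6,26] (ℓ=5, odd), read p_9/q_9
step 0: (13, 1)  from 13·(1,0) + (0,1)
step 1: (79, 6)  from 6·(13,1) + (1,0)
…
step 3: (171, 13)  from 1·(92,7) + (79,6)
step 4: (1118, 85)  from 6·(171,13) + (92,7)
step 5: (29239, 2223)  from 26·(1118,85) + (171,13)
step 6: (176552, 13423)  from 6·(29239,2223) + (1118,85)
step 7: (205791, 15646)  from 1·(176552,13423) + (29239,2223)
step 8: (382343, 29069)  from 1·(205791,15646) + (176552,13423)
step 9: (2499849, 190060)  from 6·(382343,29069) + (205791,15646)
fundamental: x₁=2499849, y₁=190060  (since 6249245022801 − 173·36122803600 = 1)

2499849 190060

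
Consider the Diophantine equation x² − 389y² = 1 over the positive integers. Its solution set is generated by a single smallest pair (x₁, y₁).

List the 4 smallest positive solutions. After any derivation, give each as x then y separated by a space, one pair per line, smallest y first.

[19; 1,2,1,1,1,1,2,1,38] for √389; ℓ=9 ⇒ convergent index 17
k=0  a_k=19  p_k/q_k = 19/1
…
k=2  a_k=2  p_k/q_k = 59/3
…
k=6  a_k=1  p_k/q_k = 355/18
k=7  a_k=2  p_k/q_k = 927/47
…
k=13  a_k=1  p_k/q_k = 353911/17944
k=14  a_k=1  p_k/q_k = 556329/28207
…
k=16  a_k=2  p_k/q_k = 2376809/120509
k=17  a_k=1  p_k/q_k = 3287049/166660
fundamental: x₁=3287049, y₁=166660  (since 10804691128401 − 389·27775555600 = 1)
n=2: (3287049,166660)∘(3287049,166660) = (3287049·3287049+389·166660·166660, 3287049·166660+166660·3287049) = (21609382256801,1095639172680)
n=3: (21609382256801,1095639172680)∘(3287049,166660) = (3287049·21609382256801+389·166660·1095639172680, 3287049·1095639172680+166660·21609382256801) = (142062196675667653449,7202839293837075980)
n=4: (142062196675667653449,7202839293837075980)∘(3287049,166660) = (3287049·142062196675667653449+389·166660·7202839293837075980, 3287049·7202839293837075980+166660·142062196675667653449) = (933930803041091759821507201,47352171395934637886793360)

3287049 166660
21609382256801 1095639172680
142062196675667653449 7202839293837075980
933930803041091759821507201 47352171395934637886793360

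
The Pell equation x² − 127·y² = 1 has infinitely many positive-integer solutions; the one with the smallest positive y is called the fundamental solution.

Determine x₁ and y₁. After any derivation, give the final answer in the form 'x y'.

√127 = [11; 3,1,2,2,7,11,7,2,2,1,3,22, …], period ℓ=12 (even) → k=11
k=0  a_k=11  p_k/q_k = 11/1
k=1  a_k=3  p_k/q_k = 34/3
k=2  a_k=1  p_k/q_k = 45/4
k=3  a_k=2  p_k/q_k = 124/11
…
k=5  a_k=7  p_k/q_k = 2175/193
…
k=10  a_k=1  p_k/q_k = 1274561/113099
k=11  a_k=3  p_k/q_k = 4730624/419775
(x₁, y₁) = (4730624, 419775);  4730624² − 127·419775² = 1 ✓

4730624 419775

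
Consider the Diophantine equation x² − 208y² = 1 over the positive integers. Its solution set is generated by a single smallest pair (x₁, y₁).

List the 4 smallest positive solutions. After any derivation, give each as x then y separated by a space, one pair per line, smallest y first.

√208 → a₀=14, period (2,2,1,2,2,28); ℓ=6 even so k=5
k=0  a_k=14  p_k/q_k = 14/1
k=1  a_k=2  p_k/q_k = 29/2
…
k=4  a_k=2  p_k/q_k = 274/19
k=5  a_k=2  p_k/q_k = 649/45
→ (649, 45).  Check: 649²=421201, 208·45²=421200, difference 1.
(649+45√208)^2 = 842401 + 58410√208
(649+45√208)^3 = 1093435849 + 75816135√208
(649+45√208)^4 = 1419278889601 + 98409284820√208

649 45
842401 58410
1093435849 75816135
1419278889601 98409284820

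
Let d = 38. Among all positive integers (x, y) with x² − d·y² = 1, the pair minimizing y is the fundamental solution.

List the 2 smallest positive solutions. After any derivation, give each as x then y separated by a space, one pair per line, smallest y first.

[6; 6,12] for √38; ℓ=2 ⇒ convergent index 1
i=0: a=6 ⇒ p=6, q=1
i=1: a=6 ⇒ p=37, q=6
(x₁, y₁) = (37, 6);  37² − 38·6² = 1 ✓
k=2:  x_2 = 37·37+38·6·6 = 2737,  y_2 = 37·6+6·37 = 444

37 6
2737 444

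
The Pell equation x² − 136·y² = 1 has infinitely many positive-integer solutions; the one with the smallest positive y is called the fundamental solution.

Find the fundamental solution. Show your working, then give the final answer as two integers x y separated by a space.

√136 = [11; 1,1,1,22, …], period ℓ=4 (even) → k=3
step 0: (11, 1)  from 11·(1,0) + (0,1)
…
step 2: (23, 2)  from 1·(12,1) + (11,1)
step 3: (35, 3)  from 1·(23,2) + (12,1)
(x₁, y₁) = (35, 3);  35² − 136·3² = 1 ✓

35 3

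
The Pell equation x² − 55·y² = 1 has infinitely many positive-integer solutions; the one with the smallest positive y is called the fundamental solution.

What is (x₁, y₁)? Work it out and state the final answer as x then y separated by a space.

√55 = [7; 2,2,2,14, …], period ℓ=4 (even) → k=3
step 0: (7, 1)  from 7·(1,0) + (0,1)
…
step 2: (37, 5)  from 2·(15,2) + (7,1)
step 3: (89, 12)  from 2·(37,5) + (15,2)
→ (89, 12).  Check: 89²=7921, 55·12²=7920, difference 1.

89 12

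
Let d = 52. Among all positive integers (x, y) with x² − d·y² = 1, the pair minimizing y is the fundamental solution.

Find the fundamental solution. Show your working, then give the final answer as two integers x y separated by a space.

√52 → a₀=7, period (4,1,2,1,4,14); ℓ=6 even so k=5
k=0  a_k=7  p_k/q_k = 7/1
k=1  a_k=4  p_k/q_k = 29/4
k=2  a_k=1  p_k/q_k = 36/5
k=3  a_k=2  p_k/q_k = 101/14
k=4  a_k=1  p_k/q_k = 137/19
k=5  a_k=4  p_k/q_k = 649/90
fundamental: x₁=649, y₁=90  (since 421201 − 52·8100 = 1)

649 90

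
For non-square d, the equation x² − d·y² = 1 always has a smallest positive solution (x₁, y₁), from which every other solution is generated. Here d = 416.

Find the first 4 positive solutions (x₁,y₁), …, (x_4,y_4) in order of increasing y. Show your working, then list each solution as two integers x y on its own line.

5201 255
54100801 2652510
562756526801 27591408765
5853793337683201 287005831321020

[20; 2,1,1,9,1,1,2,40] for √416; ℓ=8 ⇒ convergent index 7
i=0: a=20 ⇒ p=20, q=1
i=1: a=2 ⇒ p=41, q=2
i=2: a=1 ⇒ p=61, q=3
i=3: a=1 ⇒ p=102, q=5
i=4: a=9 ⇒ p=979, q=48
i=5: a=1 ⇒ p=1081, q=53
i=6: a=1 ⇒ p=2060, q=101
i=7: a=2 ⇒ p=5201, q=255
(x₁, y₁) = (5201, 255);  5201² − 416·255² = 1 ✓
k=2:  x_2 = 5201·5201+416·255·255 = 54100801,  y_2 = 5201·255+255·5201 = 2652510
k=3:  x_3 = 5201·54100801+416·255·2652510 = 562756526801,  y_3 = 5201·2652510+255·54100801 = 27591408765
k=4:  x_4 = 5201·562756526801+416·255·27591408765 = 5853793337683201,  y_4 = 5201·27591408765+255·562756526801 = 287005831321020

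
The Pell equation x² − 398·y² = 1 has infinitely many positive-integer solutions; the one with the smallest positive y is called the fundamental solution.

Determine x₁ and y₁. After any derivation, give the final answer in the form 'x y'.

399 20

√398 → a₀=19, period (1,18,1,38); ℓ=4 even so k=3
a_0=19:  p_0=19·1+0=19,  q_0=19·0+1=1
a_1=1:  p_1=1·19+1=20,  q_1=1·1+0=1
a_2=18:  p_2=18·20+19=379,  q_2=18·1+1=19
a_3=1:  p_3=1·379+20=399,  q_3=1·19+1=20
fundamental: x₁=399, y₁=20  (since 159201 − 398·400 = 1)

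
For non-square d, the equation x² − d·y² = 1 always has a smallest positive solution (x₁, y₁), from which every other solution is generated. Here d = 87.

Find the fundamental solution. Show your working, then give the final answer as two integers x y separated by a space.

28 3

d=87: √d = [9; 3,18] (ℓ=2, even), read p_1/q_1
a_0=9:  p_0=9·1+0=9,  q_0=9·0+1=1
a_1=3:  p_1=3·9+1=28,  q_1=3·1+0=3
(x₁, y₁) = (28, 3);  28² − 87·3² = 1 ✓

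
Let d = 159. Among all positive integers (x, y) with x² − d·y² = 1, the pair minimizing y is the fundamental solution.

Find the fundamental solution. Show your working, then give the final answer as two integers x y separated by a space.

1324 105

√159 = [12; 1,1,1,1,3,1,1,1,1,24, …], period ℓ=10 (even) → k=9
step 0: (12, 1)  from 12·(1,0) + (0,1)
…
step 4: (63, 5)  from 1·(38,3) + (25,2)
…
step 6: (290, 23)  from 1·(227,18) + (63,5)
step 7: (517, 41)  from 1·(290,23) + (227,18)
step 8: (807, 64)  from 1·(517,41) + (290,23)
step 9: (1324, 105)  from 1·(807,64) + (517,41)
fundamental: x₁=1324, y₁=105  (since 1752976 − 159·11025 = 1)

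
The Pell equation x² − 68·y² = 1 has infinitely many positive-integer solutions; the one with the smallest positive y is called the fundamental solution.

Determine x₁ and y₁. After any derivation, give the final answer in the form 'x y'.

√68 = [8; 4,16, …], period ℓ=2 (even) → k=1
a_0=8:  p_0=8·1+0=8,  q_0=8·0+1=1
a_1=4:  p_1=4·8+1=33,  q_1=4·1+0=4
(x₁, y₁) = (33, 4);  33² − 68·4² = 1 ✓

33 4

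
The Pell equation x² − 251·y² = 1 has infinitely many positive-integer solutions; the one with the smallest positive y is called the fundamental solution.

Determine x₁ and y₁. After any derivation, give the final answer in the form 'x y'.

3674890 231957

d=251: √d = [15; 1,5,2,1,2,…,5,1,30] (ℓ=14, even), read p_13/q_13
k=0  a_k=15  p_k/q_k = 15/1
k=1  a_k=1  p_k/q_k = 16/1
k=2  a_k=5  p_k/q_k = 95/6
k=3  a_k=2  p_k/q_k = 206/13
k=4  a_k=1  p_k/q_k = 301/19
…
k=7  a_k=15  p_k/q_k = 29563/1866
k=8  a_k=2  p_k/q_k = 61043/3853
k=9  a_k=2  p_k/q_k = 151649/9572
…
k=11  a_k=2  p_k/q_k = 577033/36422
k=12  a_k=5  p_k/q_k = 3097857/195535
k=13  a_k=1  p_k/q_k = 3674890/231957
(x₁, y₁) = (3674890, 231957);  3674890² − 251·231957² = 1 ✓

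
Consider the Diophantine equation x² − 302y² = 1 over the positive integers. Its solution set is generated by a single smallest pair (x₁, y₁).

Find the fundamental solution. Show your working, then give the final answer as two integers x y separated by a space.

d=302: √d = [17; 2,1,1,1,4,…,1,2,34] (ℓ=16, even), read p_15/q_15
i=0: a=17 ⇒ p=17, q=1
…
i=2: a=1 ⇒ p=52, q=3
…
i=7: a=1 ⇒ p=2068, q=119
i=8: a=16 ⇒ p=34513, q=1986
…
i=14: a=1 ⇒ p=1617193, q=93059
i=15: a=2 ⇒ p=4276623, q=246092
→ (4276623, 246092).  Check: 4276623²=18289504284129, 302·246092²=18289504284128, difference 1.

4276623 246092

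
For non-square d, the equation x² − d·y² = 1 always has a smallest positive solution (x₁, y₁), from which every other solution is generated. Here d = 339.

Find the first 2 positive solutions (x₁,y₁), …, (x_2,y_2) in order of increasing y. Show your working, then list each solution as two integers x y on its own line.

√339 → a₀=18, period (2,2,2,1,17,1,2,2,2,36); ℓ=10 even so k=9
step 0: (18, 1)  from 18·(1,0) + (0,1)
step 1: (37, 2)  from 2·(18,1) + (1,0)
…
step 3: (221, 12)  from 2·(92,5) + (37,2)
…
step 5: (5542, 301)  from 17·(313,17) + (221,12)
…
step 7: (17252, 937)  from 2·(5855,318) + (5542,301)
step 8: (40359, 2192)  from 2·(17252,937) + (5855,318)
step 9: (97970, 5321)  from 2·(40359,2192) + (17252,937)
fundamental: x₁=97970, y₁=5321  (since 9598120900 − 339·28313041 = 1)
(97970+5321√339)^2 = 19196241799 + 1042596740√339

97970 5321
19196241799 1042596740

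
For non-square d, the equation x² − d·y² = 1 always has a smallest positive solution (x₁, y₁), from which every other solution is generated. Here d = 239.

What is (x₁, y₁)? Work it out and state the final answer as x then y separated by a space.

6195120 400729

√239 → a₀=15, period (2,5,1,2,4,15,4,2,1,5,2,30); ℓ=12 even so k=11
i=0: a=15 ⇒ p=15, q=1
i=1: a=2 ⇒ p=31, q=2
i=2: a=5 ⇒ p=170, q=11
…
i=6: a=15 ⇒ p=37907, q=2452
i=7: a=4 ⇒ p=154117, q=9969
i=8: a=2 ⇒ p=346141, q=22390
i=9: a=1 ⇒ p=500258, q=32359
i=10: a=5 ⇒ p=2847431, q=184185
i=11: a=2 ⇒ p=6195120, q=400729
fundamental: x₁=6195120, y₁=400729  (since 38379511814400 − 239·160583731441 = 1)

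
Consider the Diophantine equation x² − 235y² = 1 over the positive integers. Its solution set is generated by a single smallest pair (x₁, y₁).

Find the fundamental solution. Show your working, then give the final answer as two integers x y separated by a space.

46 3

[15; 3,30] for √235; ℓ=2 ⇒ convergent index 1
k=0  a_k=15  p_k/q_k = 15/1
k=1  a_k=3  p_k/q_k = 46/3
fundamental: x₁=46, y₁=3  (since 2116 − 235·9 = 1)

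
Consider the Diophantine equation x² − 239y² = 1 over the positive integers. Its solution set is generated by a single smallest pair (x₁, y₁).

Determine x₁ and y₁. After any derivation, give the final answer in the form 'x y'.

6195120 400729

√239 = [15; 2,5,1,2,4,15,4,2,1,5,2,30, …], period ℓ=12 (even) → k=11
step 0: (15, 1)  from 15·(1,0) + (0,1)
step 1: (31, 2)  from 2·(15,1) + (1,0)
…
step 3: (201, 13)  from 1·(170,11) + (31,2)
step 4: (572, 37)  from 2·(201,13) + (170,11)
step 5: (2489, 161)  from 4·(572,37) + (201,13)
step 6: (37907, 2452)  from 15·(2489,161) + (572,37)
…
step 10: (2847431, 184185)  from 5·(500258,32359) + (346141,22390)
step 11: (6195120, 400729)  from 2·(2847431,184185) + (500258,32359)
→ (6195120, 400729).  Check: 6195120²=38379511814400, 239·400729²=38379511814399, difference 1.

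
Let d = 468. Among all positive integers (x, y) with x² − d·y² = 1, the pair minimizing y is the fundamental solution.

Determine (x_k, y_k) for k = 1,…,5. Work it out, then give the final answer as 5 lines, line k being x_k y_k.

√468 = [21; 1,1,1,2,1,1,1,42, …], period ℓ=8 (even) → k=7
i=0: a=21 ⇒ p=21, q=1
i=1: a=1 ⇒ p=22, q=1
i=2: a=1 ⇒ p=43, q=2
…
i=4: a=2 ⇒ p=173, q=8
i=5: a=1 ⇒ p=238, q=11
i=6: a=1 ⇒ p=411, q=19
i=7: a=1 ⇒ p=649, q=30
→ (649, 30).  Check: 649²=421201, 468·30²=421200, difference 1.
k=2:  x_2 = 649·649+468·30·30 = 842401,  y_2 = 649·30+30·649 = 38940
k=3:  x_3 = 649·842401+468·30·38940 = 1093435849,  y_3 = 649·38940+30·842401 = 50544090
k=4:  x_4 = 649·1093435849+468·30·50544090 = 1419278889601,  y_4 = 649·50544090+30·1093435849 = 65606189880
k=5:  x_5 = 649·1419278889601+468·30·65606189880 = 1842222905266249,  y_5 = 649·65606189880+30·1419278889601 = 85156783920150

649 30
842401 38940
1093435849 50544090
1419278889601 65606189880
1842222905266249 85156783920150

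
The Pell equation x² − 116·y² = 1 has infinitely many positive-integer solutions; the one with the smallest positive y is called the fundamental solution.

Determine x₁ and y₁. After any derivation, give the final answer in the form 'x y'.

d=116: √d = [10; 1,3,2,1,4,1,2,3,1,20] (ℓ=10, even), read p_9/q_9
i=0: a=10 ⇒ p=10, q=1
i=1: a=1 ⇒ p=11, q=1
i=2: a=3 ⇒ p=43, q=4
i=3: a=2 ⇒ p=97, q=9
…
i=8: a=3 ⇒ p=7550, q=701
i=9: a=1 ⇒ p=9801, q=910
(x₁, y₁) = (9801, 910);  9801² − 116·910² = 1 ✓

9801 910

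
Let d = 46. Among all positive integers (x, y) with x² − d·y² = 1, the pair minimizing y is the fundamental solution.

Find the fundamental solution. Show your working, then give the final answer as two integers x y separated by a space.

√46 → a₀=6, period (1,3,1,1,2,6,2,1,1,3,1,12); ℓ=12 even so k=11
step 0: (6, 1)  from 6·(1,0) + (0,1)
…
step 2: (27, 4)  from 3·(7,1) + (6,1)
…
step 5: (156, 23)  from 2·(61,9) + (34,5)
…
step 9: (5297, 781)  from 1·(3147,464) + (2150,317)
step 10: (19038, 2807)  from 3·(5297,781) + (3147,464)
step 11: (24335, 3588)  from 1·(19038,2807) + (5297,781)
fundamental: x₁=24335, y₁=3588  (since 592192225 − 46·12873744 = 1)

24335 3588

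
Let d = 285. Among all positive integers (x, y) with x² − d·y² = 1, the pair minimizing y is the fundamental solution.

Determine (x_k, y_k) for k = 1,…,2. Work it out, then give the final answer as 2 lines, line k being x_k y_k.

2431 144
11819521 700128

√285 → a₀=16, period (1,7,2,7,1,32); ℓ=6 even so k=5
a_0=16:  p_0=16·1+0=16,  q_0=16·0+1=1
a_1=1:  p_1=1·16+1=17,  q_1=1·1+0=1
…
a_3=2:  p_3=2·135+17=287,  q_3=2·8+1=17
a_4=7:  p_4=7·287+135=2144,  q_4=7·17+8=127
a_5=1:  p_5=1·2144+287=2431,  q_5=1·127+17=144
(x₁, y₁) = (2431, 144);  2431² − 285·144² = 1 ✓
n=2: (2431,144)∘(2431,144) = (2431·2431+285·144·144, 2431·144+144·2431) = (11819521,700128)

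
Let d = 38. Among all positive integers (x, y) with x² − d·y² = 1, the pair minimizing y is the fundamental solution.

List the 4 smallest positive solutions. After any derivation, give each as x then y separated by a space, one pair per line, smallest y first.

√38 = [6; 6,12, …], period ℓ=2 (even) → k=1
a_0=6:  p_0=6·1+0=6,  q_0=6·0+1=1
a_1=6:  p_1=6·6+1=37,  q_1=6·1+0=6
(x₁, y₁) = (37, 6);  37² − 38·6² = 1 ✓
(x_2, y_2) = (37·37 + 38·6·6, 37·6 + 6·37) = (2737, 444)
(x_3, y_3) = (37·2737 + 38·6·444, 37·444 + 6·2737) = (202501, 32850)
(x_4, y_4) = (37·202501 + 38·6·32850, 37·32850 + 6·202501) = (14982337, 2430456)

37 6
2737 444
202501 32850
14982337 2430456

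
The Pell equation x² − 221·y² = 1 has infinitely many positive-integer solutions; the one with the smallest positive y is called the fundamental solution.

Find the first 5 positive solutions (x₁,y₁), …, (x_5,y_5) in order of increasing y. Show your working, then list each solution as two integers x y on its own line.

1665 112
5544449 372960
18463013505 1241956688
61481829427201 4135715398080
204734473529565825 13771931033649712

√221 = [14; 1,6,2,6,1,28, …], period ℓ=6 (even) → k=5
i=0: a=14 ⇒ p=14, q=1
i=1: a=1 ⇒ p=15, q=1
i=2: a=6 ⇒ p=104, q=7
i=3: a=2 ⇒ p=223, q=15
i=4: a=6 ⇒ p=1442, q=97
i=5: a=1 ⇒ p=1665, q=112
fundamental: x₁=1665, y₁=112  (since 2772225 − 221·12544 = 1)
(x_2, y_2) = (1665·1665 + 221·112·112, 1665·112 + 112·1665) = (5544449, 372960)
(x_3, y_3) = (1665·5544449 + 221·112·372960, 1665·372960 + 112·5544449) = (18463013505, 1241956688)
(x_4, y_4) = (1665·18463013505 + 221·112·1241956688, 1665·1241956688 + 112·18463013505) = (61481829427201, 4135715398080)
(x_5, y_5) = (1665·61481829427201 + 221·112·4135715398080, 1665·4135715398080 + 112·61481829427201) = (204734473529565825, 13771931033649712)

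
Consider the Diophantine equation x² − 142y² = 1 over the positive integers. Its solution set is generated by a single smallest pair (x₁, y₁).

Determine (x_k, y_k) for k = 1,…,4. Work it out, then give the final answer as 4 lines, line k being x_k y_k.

143 12
40897 3432
11696399 981540
3345129217 280717008

[11; 1,10,1,22] for √142; ℓ=4 ⇒ convergent index 3
step 0: (11, 1)  from 11·(1,0) + (0,1)
…
step 2: (131, 11)  from 10·(12,1) + (11,1)
step 3: (143, 12)  from 1·(131,11) + (12,1)
→ (143, 12).  Check: 143²=20449, 142·12²=20448, difference 1.
n=2: (143,12)∘(143,12) = (143·143+142·12·12, 143·12+12·143) = (40897,3432)
n=3: (40897,3432)∘(143,12) = (143·40897+142·12·3432, 143·3432+12·40897) = (11696399,981540)
n=4: (11696399,981540)∘(143,12) = (143·11696399+142·12·981540, 143·981540+12·11696399) = (3345129217,280717008)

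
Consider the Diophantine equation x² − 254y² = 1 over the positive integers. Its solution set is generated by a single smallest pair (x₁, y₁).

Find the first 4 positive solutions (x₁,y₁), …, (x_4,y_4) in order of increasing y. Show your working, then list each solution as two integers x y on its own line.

255 16
130049 8160
66324735 4161584
33825484801 2122399680

[15; 1,14,1,30] for √254; ℓ=4 ⇒ convergent index 3
i=0: a=15 ⇒ p=15, q=1
…
i=2: a=14 ⇒ p=239, q=15
i=3: a=1 ⇒ p=255, q=16
(x₁, y₁) = (255, 16);  255² − 254·16² = 1 ✓
n=2: (255,16)∘(255,16) = (255·255+254·16·16, 255·16+16·255) = (130049,8160)
n=3: (130049,8160)∘(255,16) = (255·130049+254·16·8160, 255·8160+16·130049) = (66324735,4161584)
n=4: (66324735,4161584)∘(255,16) = (255·66324735+254·16·4161584, 255·4161584+16·66324735) = (33825484801,2122399680)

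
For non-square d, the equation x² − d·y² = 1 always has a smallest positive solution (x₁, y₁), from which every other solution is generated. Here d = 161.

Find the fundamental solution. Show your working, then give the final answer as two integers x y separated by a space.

[12; 1,2,4,1,2,1,4,2,1,24] for √161; ℓ=10 ⇒ convergent index 9
k=0  a_k=12  p_k/q_k = 12/1
k=1  a_k=1  p_k/q_k = 13/1
…
k=8  a_k=2  p_k/q_k = 8108/639
k=9  a_k=1  p_k/q_k = 11775/928
→ (11775, 928).  Check: 11775²=138650625, 161·928²=138650624, difference 1.

11775 928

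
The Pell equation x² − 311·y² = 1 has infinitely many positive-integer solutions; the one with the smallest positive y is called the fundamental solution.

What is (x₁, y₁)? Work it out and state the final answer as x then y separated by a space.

16883880 957397

d=311: √d = [17; 1,1,1,2,1,…,1,1,34] (ℓ=16, even), read p_15/q_15
k=0  a_k=17  p_k/q_k = 17/1
…
k=3  a_k=1  p_k/q_k = 53/3
…
k=5  a_k=1  p_k/q_k = 194/11
…
k=7  a_k=3  p_k/q_k = 4109/233
…
k=9  a_k=3  p_k/q_k = 217583/12338
…
k=14  a_k=1  p_k/q_k = 10724507/608131
k=15  a_k=1  p_k/q_k = 16883880/957397
→ (16883880, 957397).  Check: 16883880²=285065403854400, 311·957397²=285065403854399, difference 1.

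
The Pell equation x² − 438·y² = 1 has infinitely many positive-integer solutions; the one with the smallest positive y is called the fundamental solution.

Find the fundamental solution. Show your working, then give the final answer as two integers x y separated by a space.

293 14

√438 = [20; 1,12,1,40, …], period ℓ=4 (even) → k=3
k=0  a_k=20  p_k/q_k = 20/1
…
k=2  a_k=12  p_k/q_k = 272/13
k=3  a_k=1  p_k/q_k = 293/14
(x₁, y₁) = (293, 14);  293² − 438·14² = 1 ✓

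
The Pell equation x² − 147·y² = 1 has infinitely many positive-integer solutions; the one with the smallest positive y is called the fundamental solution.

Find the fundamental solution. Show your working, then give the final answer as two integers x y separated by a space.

97 8

d=147: √d = [12; 8,24] (ℓ=2, even), read p_1/q_1
i=0: a=12 ⇒ p=12, q=1
i=1: a=8 ⇒ p=97, q=8
(x₁, y₁) = (97, 8);  97² − 147·8² = 1 ✓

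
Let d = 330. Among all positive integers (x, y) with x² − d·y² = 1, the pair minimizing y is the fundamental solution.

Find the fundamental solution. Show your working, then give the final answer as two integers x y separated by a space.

√330 → a₀=18, period (6,36); ℓ=2 even so k=1
k=0  a_k=18  p_k/q_k = 18/1
k=1  a_k=6  p_k/q_k = 109/6
fundamental: x₁=109, y₁=6  (since 11881 − 330·36 = 1)

109 6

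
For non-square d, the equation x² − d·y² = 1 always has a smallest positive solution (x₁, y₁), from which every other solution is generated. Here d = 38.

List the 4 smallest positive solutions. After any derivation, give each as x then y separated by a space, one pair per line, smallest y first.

√38 = [6; 6,12, …], period ℓ=2 (even) → k=1
k=0  a_k=6  p_k/q_k = 6/1
k=1  a_k=6  p_k/q_k = 37/6
fundamental: x₁=37, y₁=6  (since 1369 − 38·36 = 1)
n=2: (37,6)∘(37,6) = (37·37+38·6·6, 37·6+6·37) = (2737,444)
n=3: (2737,444)∘(37,6) = (37·2737+38·6·444, 37·444+6·2737) = (202501,32850)
n=4: (202501,32850)∘(37,6) = (37·202501+38·6·32850, 37·32850+6·202501) = (14982337,2430456)

37 6
2737 444
202501 32850
14982337 2430456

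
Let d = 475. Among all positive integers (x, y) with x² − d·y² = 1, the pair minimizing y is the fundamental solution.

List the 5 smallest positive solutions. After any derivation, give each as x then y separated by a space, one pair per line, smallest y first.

d=475: √d = [21; 1,3,1,6,2,6,1,3,1,42] (ℓ=10, even), read p_9/q_9
i=0: a=21 ⇒ p=21, q=1
…
i=3: a=1 ⇒ p=109, q=5
i=4: a=6 ⇒ p=741, q=34
i=5: a=2 ⇒ p=1591, q=73
i=6: a=6 ⇒ p=10287, q=472
i=7: a=1 ⇒ p=11878, q=545
i=8: a=3 ⇒ p=45921, q=2107
i=9: a=1 ⇒ p=57799, q=2652
fundamental: x₁=57799, y₁=2652  (since 3340724401 − 475·7033104 = 1)
k=2:  x_2 = 57799·57799+475·2652·2652 = 6681448801,  y_2 = 57799·2652+2652·57799 = 306565896
k=3:  x_3 = 57799·6681448801+475·2652·306565896 = 772362118440199,  y_3 = 57799·306565896+2652·6681448801 = 35438404443156
k=4:  x_4 = 57799·772362118440199+475·2652·35438404443156 = 89283516160768675201,  y_4 = 57799·35438404443156+2652·772362118440199 = 4096608676513381392
k=5:  x_5 = 57799·89283516160768675201+475·2652·4096608676513381392 = 10320995900380175197444999,  y_5 = 57799·4096608676513381392+2652·89283516160768675201 = 473559769752155457709260

57799 2652
6681448801 306565896
772362118440199 35438404443156
89283516160768675201 4096608676513381392
10320995900380175197444999 473559769752155457709260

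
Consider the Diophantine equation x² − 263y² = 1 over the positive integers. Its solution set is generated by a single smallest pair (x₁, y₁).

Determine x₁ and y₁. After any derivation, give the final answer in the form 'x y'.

√263 → a₀=16, period (4,1,1,1,1,15,1,1,1,1,4,32); ℓ=12 even so k=11
i=0: a=16 ⇒ p=16, q=1
i=1: a=4 ⇒ p=65, q=4
i=2: a=1 ⇒ p=81, q=5
i=3: a=1 ⇒ p=146, q=9
i=4: a=1 ⇒ p=227, q=14
…
i=8: a=1 ⇒ p=12017, q=741
i=9: a=1 ⇒ p=18212, q=1123
i=10: a=1 ⇒ p=30229, q=1864
i=11: a=4 ⇒ p=139128, q=8579
fundamental: x₁=139128, y₁=8579  (since 19356600384 − 263·73599241 = 1)

139128 8579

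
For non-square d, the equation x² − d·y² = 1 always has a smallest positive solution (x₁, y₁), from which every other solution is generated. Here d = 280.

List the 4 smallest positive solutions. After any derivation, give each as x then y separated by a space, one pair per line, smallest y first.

251 15
126001 7530
63252251 3780045
31752504001 1897575060

√280 → a₀=16, period (1,2,1,2,1,32); ℓ=6 even so k=5
step 0: (16, 1)  from 16·(1,0) + (0,1)
…
step 4: (184, 11)  from 2·(67,4) + (50,3)
step 5: (251, 15)  from 1·(184,11) + (67,4)
→ (251, 15).  Check: 251²=63001, 280·15²=63000, difference 1.
(x_2, y_2) = (251·251 + 280·15·15, 251·15 + 15·251) = (126001, 7530)
(x_3, y_3) = (251·126001 + 280·15·7530, 251·7530 + 15·126001) = (63252251, 3780045)
(x_4, y_4) = (251·63252251 + 280·15·3780045, 251·3780045 + 15·63252251) = (31752504001, 1897575060)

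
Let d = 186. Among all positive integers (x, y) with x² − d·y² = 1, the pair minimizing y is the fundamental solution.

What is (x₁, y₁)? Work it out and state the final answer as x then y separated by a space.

7501 550

√186 → a₀=13, period (1,1,1,3,4,3,1,1,1,26); ℓ=10 even so k=9
i=0: a=13 ⇒ p=13, q=1
i=1: a=1 ⇒ p=14, q=1
…
i=3: a=1 ⇒ p=41, q=3
…
i=5: a=4 ⇒ p=641, q=47
…
i=8: a=1 ⇒ p=4787, q=351
i=9: a=1 ⇒ p=7501, q=550
→ (7501, 550).  Check: 7501²=56265001, 186·550²=56265000, difference 1.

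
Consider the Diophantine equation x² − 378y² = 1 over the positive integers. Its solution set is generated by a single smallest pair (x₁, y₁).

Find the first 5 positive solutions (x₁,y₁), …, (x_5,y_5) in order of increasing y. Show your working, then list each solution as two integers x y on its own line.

[19; 2,3,1,4,1,3,2,38] for √378; ℓ=8 ⇒ convergent index 7
step 0: (19, 1)  from 19·(1,0) + (0,1)
…
step 2: (136, 7)  from 3·(39,2) + (19,1)
…
step 6: (3869, 199)  from 3·(1011,52) + (836,43)
step 7: (8749, 450)  from 2·(3869,199) + (1011,52)
fundamental: x₁=8749, y₁=450  (since 76545001 − 378·202500 = 1)
n=2: (8749,450)∘(8749,450) = (8749·8749+378·450·450, 8749·450+450·8749) = (153090001,7874100)
n=3: (153090001,7874100)∘(8749,450) = (8749·153090001+378·450·7874100, 8749·7874100+450·153090001) = (2678768828749,137781001350)
n=4: (2678768828749,137781001350)∘(8749,450) = (8749·2678768828749+378·450·137781001350, 8749·137781001350+450·2678768828749) = (46873096812360001,2410891953748200)
n=5: (46873096812360001,2410891953748200)∘(8749,450) = (8749·46873096812360001+378·450·2410891953748200, 8749·2410891953748200+450·46873096812360001) = (820185445343906468749,42185787268905002250)

8749 450
153090001 7874100
2678768828749 137781001350
46873096812360001 2410891953748200
820185445343906468749 42185787268905002250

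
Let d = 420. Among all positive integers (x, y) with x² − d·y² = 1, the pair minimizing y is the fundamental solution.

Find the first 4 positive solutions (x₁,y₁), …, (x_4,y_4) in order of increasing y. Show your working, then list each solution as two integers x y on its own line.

41 2
3361 164
275561 13446
22592641 1102408

√420 → a₀=20, period (2,40); ℓ=2 even so k=1
step 0: (20, 1)  from 20·(1,0) + (0,1)
step 1: (41, 2)  from 2·(20,1) + (1,0)
(x₁, y₁) = (41, 2);  41² − 420·2² = 1 ✓
n=2: (41,2)∘(41,2) = (41·41+420·2·2, 41·2+2·41) = (3361,164)
n=3: (3361,164)∘(41,2) = (41·3361+420·2·164, 41·164+2·3361) = (275561,13446)
n=4: (275561,13446)∘(41,2) = (41·275561+420·2·13446, 41·13446+2·275561) = (22592641,1102408)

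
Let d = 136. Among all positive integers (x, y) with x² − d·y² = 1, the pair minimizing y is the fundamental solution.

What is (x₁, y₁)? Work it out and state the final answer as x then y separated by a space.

35 3

d=136: √d = [11; 1,1,1,22] (ℓ=4, even), read p_3/q_3
step 0: (11, 1)  from 11·(1,0) + (0,1)
…
step 2: (23, 2)  from 1·(12,1) + (11,1)
step 3: (35, 3)  from 1·(23,2) + (12,1)
→ (35, 3).  Check: 35²=1225, 136·3²=1224, difference 1.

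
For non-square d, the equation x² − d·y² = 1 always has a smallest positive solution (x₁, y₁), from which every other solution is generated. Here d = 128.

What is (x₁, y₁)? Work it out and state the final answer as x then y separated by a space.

√128 = [11; 3,5,3,22, …], period ℓ=4 (even) → k=3
a_0=11:  p_0=11·1+0=11,  q_0=11·0+1=1
…
a_2=5:  p_2=5·34+11=181,  q_2=5·3+1=16
a_3=3:  p_3=3·181+34=577,  q_3=3·16+3=51
(x₁, y₁) = (577, 51);  577² − 128·51² = 1 ✓

577 51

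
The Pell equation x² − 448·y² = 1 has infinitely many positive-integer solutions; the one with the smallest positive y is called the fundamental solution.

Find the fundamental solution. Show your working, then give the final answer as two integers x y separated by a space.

127 6

[21; 6,42] for √448; ℓ=2 ⇒ convergent index 1
a_0=21:  p_0=21·1+0=21,  q_0=21·0+1=1
a_1=6:  p_1=6·21+1=127,  q_1=6·1+0=6
(x₁, y₁) = (127, 6);  127² − 448·6² = 1 ✓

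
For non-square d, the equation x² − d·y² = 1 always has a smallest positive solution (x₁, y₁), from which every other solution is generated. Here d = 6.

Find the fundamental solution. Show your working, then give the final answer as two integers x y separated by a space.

5 2

d=6: √d = [2; 2,4] (ℓ=2, even), read p_1/q_1
k=0  a_k=2  p_k/q_k = 2/1
k=1  a_k=2  p_k/q_k = 5/2
fundamental: x₁=5, y₁=2  (since 25 − 6·4 = 1)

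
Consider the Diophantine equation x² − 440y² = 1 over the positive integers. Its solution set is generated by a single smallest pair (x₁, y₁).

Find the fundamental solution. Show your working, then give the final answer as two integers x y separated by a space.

[20; 1,40] for √440; ℓ=2 ⇒ convergent index 1
a_0=20:  p_0=20·1+0=20,  q_0=20·0+1=1
a_1=1:  p_1=1·20+1=21,  q_1=1·1+0=1
fundamental: x₁=21, y₁=1  (since 441 − 440·1 = 1)

21 1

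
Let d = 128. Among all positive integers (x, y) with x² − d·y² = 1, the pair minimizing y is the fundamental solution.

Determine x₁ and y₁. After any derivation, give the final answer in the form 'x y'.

577 51

d=128: √d = [11; 3,5,3,22] (ℓ=4, even), read p_3/q_3
a_0=11:  p_0=11·1+0=11,  q_0=11·0+1=1
a_1=3:  p_1=3·11+1=34,  q_1=3·1+0=3
a_2=5:  p_2=5·34+11=181,  q_2=5·3+1=16
a_3=3:  p_3=3·181+34=577,  q_3=3·16+3=51
(x₁, y₁) = (577, 51);  577² − 128·51² = 1 ✓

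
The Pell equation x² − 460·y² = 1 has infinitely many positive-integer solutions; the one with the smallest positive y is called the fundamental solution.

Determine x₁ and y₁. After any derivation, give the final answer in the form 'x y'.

[21; 2,4,3,1,2,10,2,1,3,4,2,42] for √460; ℓ=12 ⇒ convergent index 11
i=0: a=21 ⇒ p=21, q=1
i=1: a=2 ⇒ p=43, q=2
i=2: a=4 ⇒ p=193, q=9
…
i=4: a=1 ⇒ p=815, q=38
i=5: a=2 ⇒ p=2252, q=105
i=6: a=10 ⇒ p=23335, q=1088
…
i=10: a=4 ⇒ p=1135029, q=52921
i=11: a=2 ⇒ p=2535751, q=118230
(x₁, y₁) = (2535751, 118230);  2535751² − 460·118230² = 1 ✓

2535751 118230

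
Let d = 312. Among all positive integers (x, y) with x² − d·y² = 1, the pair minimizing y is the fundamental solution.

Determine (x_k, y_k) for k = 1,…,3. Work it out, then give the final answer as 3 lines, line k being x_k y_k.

53 3
5617 318
595349 33705

√312 = [17; 1,1,1,34, …], period ℓ=4 (even) → k=3
a_0=17:  p_0=17·1+0=17,  q_0=17·0+1=1
a_1=1:  p_1=1·17+1=18,  q_1=1·1+0=1
a_2=1:  p_2=1·18+17=35,  q_2=1·1+1=2
a_3=1:  p_3=1·35+18=53,  q_3=1·2+1=3
→ (53, 3).  Check: 53²=2809, 312·3²=2808, difference 1.
k=2:  x_2 = 53·53+312·3·3 = 5617,  y_2 = 53·3+3·53 = 318
k=3:  x_3 = 53·5617+312·3·318 = 595349,  y_3 = 53·318+3·5617 = 33705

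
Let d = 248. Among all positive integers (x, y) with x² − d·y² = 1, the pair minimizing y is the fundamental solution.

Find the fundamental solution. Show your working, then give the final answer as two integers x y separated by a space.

63 4

[15; 1,2,1,30] for √248; ℓ=4 ⇒ convergent index 3
step 0: (15, 1)  from 15·(1,0) + (0,1)
…
step 2: (47, 3)  from 2·(16,1) + (15,1)
step 3: (63, 4)  from 1·(47,3) + (16,1)
→ (63, 4).  Check: 63²=3969, 248·4²=3968, difference 1.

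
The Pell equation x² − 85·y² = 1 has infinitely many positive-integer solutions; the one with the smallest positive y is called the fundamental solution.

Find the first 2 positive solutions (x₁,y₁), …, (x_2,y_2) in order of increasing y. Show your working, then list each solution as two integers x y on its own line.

d=85: √d = [9; 4,1,1,4,18] (ℓ=5, odd), read p_9/q_9
i=0: a=9 ⇒ p=9, q=1
…
i=2: a=1 ⇒ p=46, q=5
…
i=4: a=4 ⇒ p=378, q=41
…
i=7: a=1 ⇒ p=34813, q=3776
i=8: a=1 ⇒ p=62739, q=6805
i=9: a=4 ⇒ p=285769, q=30996
fundamental: x₁=285769, y₁=30996  (since 81663921361 − 85·960752016 = 1)
(x_2, y_2) = (285769·285769 + 85·30996·30996, 285769·30996 + 30996·285769) = (163327842721, 17715391848)

285769 30996
163327842721 17715391848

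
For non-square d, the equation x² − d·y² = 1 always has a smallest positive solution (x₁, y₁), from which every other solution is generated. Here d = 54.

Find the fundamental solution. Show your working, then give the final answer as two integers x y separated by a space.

485 66

√54 → a₀=7, period (2,1,6,1,2,14); ℓ=6 even so k=5
k=0  a_k=7  p_k/q_k = 7/1
k=1  a_k=2  p_k/q_k = 15/2
…
k=4  a_k=1  p_k/q_k = 169/23
k=5  a_k=2  p_k/q_k = 485/66
(x₁, y₁) = (485, 66);  485² − 54·66² = 1 ✓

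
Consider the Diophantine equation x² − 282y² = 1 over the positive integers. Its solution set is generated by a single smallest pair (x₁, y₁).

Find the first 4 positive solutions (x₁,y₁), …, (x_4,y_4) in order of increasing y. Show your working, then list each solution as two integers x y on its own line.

2351 140
11054401 658280
51977791151 3095232420
244399562937601 14553782180560

√282 → a₀=16, period (1,3,1,4,1,3,1,32); ℓ=8 even so k=7
step 0: (16, 1)  from 16·(1,0) + (0,1)
…
step 2: (67, 4)  from 3·(17,1) + (16,1)
step 3: (84, 5)  from 1·(67,4) + (17,1)
…
step 5: (487, 29)  from 1·(403,24) + (84,5)
step 6: (1864, 111)  from 3·(487,29) + (403,24)
step 7: (2351, 140)  from 1·(1864,111) + (487,29)
(x₁, y₁) = (2351, 140);  2351² − 282·140² = 1 ✓
(2351+140√282)^2 = 11054401 + 658280√282
(2351+140√282)^3 = 51977791151 + 3095232420√282
(2351+140√282)^4 = 244399562937601 + 14553782180560√282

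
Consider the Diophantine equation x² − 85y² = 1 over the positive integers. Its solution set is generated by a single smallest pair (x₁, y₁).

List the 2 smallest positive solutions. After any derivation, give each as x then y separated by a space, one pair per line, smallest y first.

d=85: √d = [9; 4,1,1,4,18] (ℓ=5, odd), read p_9/q_9
a_0=9:  p_0=9·1+0=9,  q_0=9·0+1=1
a_1=4:  p_1=4·9+1=37,  q_1=4·1+0=4
…
a_5=18:  p_5=18·378+83=6887,  q_5=18·41+9=747
a_6=4:  p_6=4·6887+378=27926,  q_6=4·747+41=3029
…
a_8=1:  p_8=1·34813+27926=62739,  q_8=1·3776+3029=6805
a_9=4:  p_9=4·62739+34813=285769,  q_9=4·6805+3776=30996
(x₁, y₁) = (285769, 30996);  285769² − 85·30996² = 1 ✓
n=2: (285769,30996)∘(285769,30996) = (285769·285769+85·30996·30996, 285769·30996+30996·285769) = (163327842721,17715391848)

285769 30996
163327842721 17715391848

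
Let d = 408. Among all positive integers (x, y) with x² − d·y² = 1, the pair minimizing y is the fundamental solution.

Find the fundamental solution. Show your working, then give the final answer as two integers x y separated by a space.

101 5

d=408: √d = [20; 5,40] (ℓ=2, even), read p_1/q_1
step 0: (20, 1)  from 20·(1,0) + (0,1)
step 1: (101, 5)  from 5·(20,1) + (1,0)
fundamental: x₁=101, y₁=5  (since 10201 − 408·25 = 1)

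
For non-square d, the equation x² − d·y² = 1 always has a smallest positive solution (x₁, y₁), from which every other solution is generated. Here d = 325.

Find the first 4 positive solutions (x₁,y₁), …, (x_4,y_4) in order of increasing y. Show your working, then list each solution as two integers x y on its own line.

[18; 36] for √325; ℓ=1 ⇒ convergent index 1
k=0  a_k=18  p_k/q_k = 18/1
k=1  a_k=36  p_k/q_k = 649/36
→ (649, 36).  Check: 649²=421201, 325·36²=421200, difference 1.
n=2: (649,36)∘(649,36) = (649·649+325·36·36, 649·36+36·649) = (842401,46728)
n=3: (842401,46728)∘(649,36) = (649·842401+325·36·46728, 649·46728+36·842401) = (1093435849,60652908)
n=4: (1093435849,60652908)∘(649,36) = (649·1093435849+325·36·60652908, 649·60652908+36·1093435849) = (1419278889601,78727427856)

649 36
842401 46728
1093435849 60652908
1419278889601 78727427856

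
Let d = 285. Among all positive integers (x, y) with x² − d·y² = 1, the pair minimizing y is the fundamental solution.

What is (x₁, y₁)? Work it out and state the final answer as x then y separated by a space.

2431 144

d=285: √d = [16; 1,7,2,7,1,32] (ℓ=6, even), read p_5/q_5
step 0: (16, 1)  from 16·(1,0) + (0,1)
…
step 2: (135, 8)  from 7·(17,1) + (16,1)
step 3: (287, 17)  from 2·(135,8) + (17,1)
step 4: (2144, 127)  from 7·(287,17) + (135,8)
step 5: (2431, 144)  from 1·(2144,127) + (287,17)
fundamental: x₁=2431, y₁=144  (since 5909761 − 285·20736 = 1)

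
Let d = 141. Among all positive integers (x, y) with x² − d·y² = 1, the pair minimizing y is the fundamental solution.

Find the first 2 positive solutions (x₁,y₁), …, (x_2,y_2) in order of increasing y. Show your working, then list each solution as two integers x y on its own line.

[11; 1,6,1,22] for √141; ℓ=4 ⇒ convergent index 3
step 0: (11, 1)  from 11·(1,0) + (0,1)
step 1: (12, 1)  from 1·(11,1) + (1,0)
step 2: (83, 7)  from 6·(12,1) + (11,1)
step 3: (95, 8)  from 1·(83,7) + (12,1)
→ (95, 8).  Check: 95²=9025, 141·8²=9024, difference 1.
(x_2, y_2) = (95·95 + 141·8·8, 95·8 + 8·95) = (18049, 1520)

95 8
18049 1520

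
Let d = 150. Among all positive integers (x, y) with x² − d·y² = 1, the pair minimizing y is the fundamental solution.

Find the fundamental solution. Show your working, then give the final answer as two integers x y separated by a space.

d=150: √d = [12; 4,24] (ℓ=2, even), read p_1/q_1
step 0: (12, 1)  from 12·(1,0) + (0,1)
step 1: (49, 4)  from 4·(12,1) + (1,0)
→ (49, 4).  Check: 49²=2401, 150·4²=2400, difference 1.

49 4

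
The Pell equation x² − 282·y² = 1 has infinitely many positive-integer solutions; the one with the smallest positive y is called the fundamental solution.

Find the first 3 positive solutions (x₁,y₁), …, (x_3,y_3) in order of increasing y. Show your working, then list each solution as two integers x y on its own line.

√282 = [16; 1,3,1,4,1,3,1,32, …], period ℓ=8 (even) → k=7
step 0: (16, 1)  from 16·(1,0) + (0,1)
…
step 2: (67, 4)  from 3·(17,1) + (16,1)
step 3: (84, 5)  from 1·(67,4) + (17,1)
step 4: (403, 24)  from 4·(84,5) + (67,4)
step 5: (487, 29)  from 1·(403,24) + (84,5)
step 6: (1864, 111)  from 3·(487,29) + (403,24)
step 7: (2351, 140)  from 1·(1864,111) + (487,29)
(x₁, y₁) = (2351, 140);  2351² − 282·140² = 1 ✓
(2351+140√282)^2 = 11054401 + 658280√282
(2351+140√282)^3 = 51977791151 + 3095232420√282

2351 140
11054401 658280
51977791151 3095232420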